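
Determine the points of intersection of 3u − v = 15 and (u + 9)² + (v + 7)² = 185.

Express v = 3u − 15 and substitute into the circle:
10u² − 30u − 40 = 0  ⟹  u² − 3u − 4 = 0
u = 4 or u = −1, giving (4, −3) and (−1, −18).

(−1, −18) and (4, −3)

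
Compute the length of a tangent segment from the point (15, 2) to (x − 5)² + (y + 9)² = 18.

With centre O = (5, −9), |OP|² = 221 and r² = 18.
Power of the point: PT² = |PO|² − r² = 203, so PT = √203.

√203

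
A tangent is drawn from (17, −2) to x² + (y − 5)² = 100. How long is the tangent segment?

The centre is (0, 5) and r = 10. The square of the distance from P to the centre is 289 + 49 = 338.
Power of the point: PT² = |PO|² − r² = 238, so PT = √238.

√238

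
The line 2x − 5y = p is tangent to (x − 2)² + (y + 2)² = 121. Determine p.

The line touches the circle iff its distance from (2, −2) is 11:
|2·2 − 5·(−2) − p| / √29 = 11
|p − (14)| = 11√29.

p = 14 ± 11√29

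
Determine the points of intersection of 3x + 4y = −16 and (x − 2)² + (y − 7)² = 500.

From the line, y = (−16 − 3x)/4. Substituting:
25x² + 200x − 6000 = 0  ⟹  x² + 8x − 240 = 0
x = 12 or x = −20, giving (12, −13) and (−20, 11).

(−20, 11) and (12, −13)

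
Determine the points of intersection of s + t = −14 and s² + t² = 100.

From the line, t = −s − 14. Substituting:
2s² + 28s + 96 = 0  ⟹  s² + 14s + 48 = 0
s = −6 or s = −8, giving (−6, −8) and (−8, −6).

(−8, −6) and (−6, −8)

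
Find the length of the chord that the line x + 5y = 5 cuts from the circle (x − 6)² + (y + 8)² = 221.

Express y = (5 − x)/5 and substitute into the circle:
26x² − 390x − 2600 = 0  ⟹  x² − 15x − 100 = 0
x = 20 or x = −5, giving (20, −3) and (−5, 2).
|(20, −3) − (−5, 2)| = √((25)² + (−5)²) = 5√26.

5√26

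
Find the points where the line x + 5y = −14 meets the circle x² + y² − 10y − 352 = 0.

(−19, 1) and (16, −6)

Substitute y = (−14 − x)/5:
26x² + 78x − 7904 = 0  ⟹  x² + 3x − 304 = 0
x = 16 or x = −19, giving (16, −6) and (−19, 1).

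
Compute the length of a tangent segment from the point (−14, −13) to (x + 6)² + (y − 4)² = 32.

√321

Centre (−6, 4), r² = 32. |PO|² = (−8)² + (−17)² = 353.
By the tangent–radius right angle, tangent length = √(|PO|² − r²) = √321.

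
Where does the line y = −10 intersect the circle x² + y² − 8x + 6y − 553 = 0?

(−19, −10) and (27, −10)

Substitute y = −10:
x² − 8x − 513 = 0
x = 27 or x = −19, giving (27, −10) and (−19, −10).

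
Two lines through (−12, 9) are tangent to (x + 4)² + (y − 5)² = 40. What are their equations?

x − 3y = −39 and 3x + y = −27

Let a tangent through (−12, 9) have slope m. Its distance from (−4, 5) must equal 2√10:
(8m − (−4))² = 40(m² + 1)
3m² + 8m − 3 = 0, so m = 1/3 or m = −3.
With m = 1/3: x − 3y = −39. With m = −3: 3x + y = −27.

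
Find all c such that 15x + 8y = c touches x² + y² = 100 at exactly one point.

c = −170 or c = 170

The line touches the circle iff its distance from (0, 0) is 10:
|15·0 + 8·0 − c| / √289 = 10
|c| = 10·17, so c = 170 or c = −170.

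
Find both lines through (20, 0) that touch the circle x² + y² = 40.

x − 3y = 20 and x + 3y = 20

Write the tangent as mx − y + (0 − m·(20)) = 0 and set its distance from the centre to 2√10:
(−20m − (0))² = 40(m² + 1)
9m² − 1 = 0, so m = 1/3 or m = −1/3.
With m = 1/3: x − 3y = 20. With m = −1/3: x + 3y = 20.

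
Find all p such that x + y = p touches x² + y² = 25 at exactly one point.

p = ±5√2

For a tangent, require d(centre, line) = r = 5.
|1·0 + 1·0 − p| / √2 = 5
|p| = 5√2.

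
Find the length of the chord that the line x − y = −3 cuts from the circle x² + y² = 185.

Centre (0, 0), r² = 185. Perpendicular distance d from centre to line = |3| / √2 = 3/√2.
Half the chord is √(r² − d²) = √(361/2), so the full chord is 19√2.

19√2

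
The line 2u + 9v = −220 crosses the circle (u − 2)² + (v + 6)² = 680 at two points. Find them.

Substitute v = (−220 − 2u)/9:
85u² + 340u − 27200 = 0  ⟹  u² + 4u − 320 = 0
u = 16 or u = −20, giving (16, −28) and (−20, −20).

(−20, −20) and (16, −28)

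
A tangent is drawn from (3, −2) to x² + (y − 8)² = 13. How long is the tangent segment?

The centre is (0, 8) and r = √13. The square of the distance from P to the centre is 9 + 100 = 109.
Power of the point: PT² = |PO|² − r² = 96, so PT = 4√6.

4√6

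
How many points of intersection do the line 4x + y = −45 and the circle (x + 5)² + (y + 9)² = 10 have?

Substituting the line into the circle gives 17x² + 298x + 1311 = 0.
Discriminant = (298)² − 4·17·(1311) = −344 < 0.
No real roots: the line does not meet the circle.

0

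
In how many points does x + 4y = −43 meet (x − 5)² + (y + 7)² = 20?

d² = (1·5 + 4·(−7) − (−43))²/17 = 400/17; r² = 20.
Since d² > r², the line lies outside the circle.

0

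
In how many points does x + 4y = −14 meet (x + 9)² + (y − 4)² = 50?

2

d² = (1·(−9) + 4·4 − (−14))²/17 = 441/17; r² = 50.
Since d² < r², the line cuts the circle twice.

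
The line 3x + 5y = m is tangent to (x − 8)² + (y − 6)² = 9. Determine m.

m = 54 ± 3√34

The line touches the circle iff its distance from (8, 6) is 3:
|3·8 + 5·6 − m| / √34 = 3
|m − (54)| = 3√34.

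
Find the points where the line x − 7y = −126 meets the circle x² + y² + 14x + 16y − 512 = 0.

(−14, 16) and (−7, 17)

From the line, y = (126 + x)/7. Substituting:
50x² + 1050x + 4900 = 0  ⟹  x² + 21x + 98 = 0
x = −7 or x = −14, giving (−7, 17) and (−14, 16).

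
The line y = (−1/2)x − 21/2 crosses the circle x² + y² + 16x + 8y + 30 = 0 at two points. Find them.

Substitute y = (−21 − x)/2:
5x² + 90x + 225 = 0  ⟹  x² + 18x + 45 = 0
x = −3 or x = −15, giving (−3, −9) and (−15, −3).

(−15, −3) and (−3, −9)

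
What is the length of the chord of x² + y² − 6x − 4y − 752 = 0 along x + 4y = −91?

The distance from (3, 2) to the line is 102/√17, and r² = 765.
Chord = 2√(r² − d²) = 2·√(153) = 6√17.

6√17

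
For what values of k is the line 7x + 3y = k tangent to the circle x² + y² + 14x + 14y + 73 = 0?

k = −70 ± 5√58

For a tangent, require d(centre, line) = r = 5.
|7·(−7) + 3·(−7) − k| / √58 = 5
|k − (−70)| = 5√58.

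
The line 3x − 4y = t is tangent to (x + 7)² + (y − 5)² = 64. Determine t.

t = −81 or t = −1

The line touches the circle iff its distance from (−7, 5) is 8:
|3·(−7) − 4·5 − t| / √25 = 8
|t − (−41)| = 8·5, so t = −1 or t = −81.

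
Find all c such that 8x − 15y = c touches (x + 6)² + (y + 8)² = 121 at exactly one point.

For a tangent, require d(centre, line) = r = 11.
|8·(−6) − 15·(−8) − c| / √289 = 11
|c − (72)| = 11·17, so c = 259 or c = −115.

c = −115 or c = 259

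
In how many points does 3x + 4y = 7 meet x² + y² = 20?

2

Substituting the line into the circle gives 25x² − 42x − 271 = 0.
Δ = 1764 − (−27100) = 28864.
Two real roots: the line is a secant.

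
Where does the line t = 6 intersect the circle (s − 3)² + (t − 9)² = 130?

(−8, 6) and (14, 6)

From the line, t = 6. Substituting:
s² − 6s − 112 = 0
s = 14 or s = −8, giving (14, 6) and (−8, 6).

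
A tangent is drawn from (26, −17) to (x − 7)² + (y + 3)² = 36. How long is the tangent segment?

With centre O = (7, −3), |OP|² = 557 and r² = 36.
By the tangent–radius right angle, tangent length = √(|PO|² − r²) = √521.

√521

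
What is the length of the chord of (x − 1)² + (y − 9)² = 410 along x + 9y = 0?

Centre (1, 9), r² = 410. Perpendicular distance d from centre to line = |82| / √82 = 82/√82.
Half the chord is √(r² − d²) = √(328), so the full chord is 4√82.

4√82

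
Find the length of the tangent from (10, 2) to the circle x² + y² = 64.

Centre (0, 0), r² = 64. |PO|² = (10)² + (2)² = 104.
Power of the point: PT² = |PO|² − r² = 40, so PT = 2√10.

2√10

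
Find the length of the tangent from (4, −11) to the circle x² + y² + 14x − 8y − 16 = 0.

√265

Centre (−7, 4), r² = 81. |PO|² = (11)² + (−15)² = 346.
Power of the point: PT² = |PO|² − r² = 265, so PT = √265.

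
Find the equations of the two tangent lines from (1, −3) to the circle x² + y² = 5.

x + 2y = −5 and 2x − y = 5

Let a tangent through (1, −3) have slope m. Its distance from (0, 0) must equal √5:
(−1m − (3))² = 5(m² + 1)
2m² − 3m − 2 = 0, so m = −1/2 or m = 2.
Through (1, −3) these give x + 2y = −5 and 2x − y = 5.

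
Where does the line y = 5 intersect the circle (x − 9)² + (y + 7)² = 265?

(−2, 5) and (20, 5)

Substitute y = 5:
x² − 18x − 40 = 0
x = 20 or x = −2, giving (20, 5) and (−2, 5).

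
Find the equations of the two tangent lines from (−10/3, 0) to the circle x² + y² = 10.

Let a tangent through (−10/3, 0) have slope m. Its distance from (0, 0) must equal √10:
[m·(10/3) − (0)]² = 10(m² + 1)
m² − 9 = 0, so m = 3 or m = −3.
Through (−10/3, 0) these give 3x − y = −10 and 3x + y = −10.

3x − y = −10 and 3x + y = −10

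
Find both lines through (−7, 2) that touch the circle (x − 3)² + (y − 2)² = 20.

x + 2y = −3 and x − 2y = −11

A line y − (2) = m(x − (−7)) is tangent when its distance from (3, 2) is 2√5:
[m·(10) − (0)]² = 20(m² + 1)
4m² − 1 = 0, so m = −1/2 or m = 1/2.
Through (−7, 2) these give x + 2y = −3 and x − 2y = −11.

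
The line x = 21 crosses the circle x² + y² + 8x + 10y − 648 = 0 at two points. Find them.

(21, −13) and (21, 3)

The line gives x = 21. Substituting into the circle:
y² + 10y − 39 = 0
y = 3 or y = −13, giving (21, 3) and (21, −13).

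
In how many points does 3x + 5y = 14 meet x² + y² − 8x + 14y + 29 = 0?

Substituting the line into the circle gives 34x² − 494x + 1901 = 0.
Discriminant = (−494)² − 4·34·(1901) = −14500 < 0.
No real roots: the line does not meet the circle.

0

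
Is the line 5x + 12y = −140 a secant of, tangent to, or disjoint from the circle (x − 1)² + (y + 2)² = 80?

disjoint

Substituting the line into the circle gives 169x² + 872x + 2080 = 0.
Δ = 760384 − 1406080 = −645696.
No real roots: the line does not meet the circle.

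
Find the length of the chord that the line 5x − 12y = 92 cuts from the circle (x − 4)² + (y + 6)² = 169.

From the line, y = (−92 + 5x)/12. Substituting:
169x² − 1352x − 21632 = 0  ⟹  x² − 8x − 128 = 0
x = 16 or x = −8, giving (16, −1) and (−8, −11).
|(16, −1) − (−8, −11)| = √((24)² + (10)²) = 26.

26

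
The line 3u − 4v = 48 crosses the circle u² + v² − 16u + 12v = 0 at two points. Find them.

From the line, v = (−48 + 3u)/4. Substituting:
25u² − 400u = 0  ⟹  u² − 16u = 0
u = 16 or u = 0, giving (16, 0) and (0, −12).

(0, −12) and (16, 0)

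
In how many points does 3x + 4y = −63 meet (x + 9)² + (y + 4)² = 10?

0

Substituting the line into the circle gives 25x² + 570x + 3345 = 0.
Δ = 324900 − 334500 = −9600.
No real roots: the line does not meet the circle.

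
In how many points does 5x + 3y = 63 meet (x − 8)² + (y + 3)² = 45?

2

Centre (8, −3), r² = 45. Distance² from centre to line = (−32)²/34 = 512/17.
Since d² < r², the line cuts the circle twice.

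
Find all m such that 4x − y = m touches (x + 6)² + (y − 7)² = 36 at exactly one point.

m = −31 ± 6√17

Tangency holds when the distance from the centre (−6, 7) to the line equals the radius 6:
|4·(−6) − 1·7 − m| / √17 = 6
|m − (−31)| = 6√17.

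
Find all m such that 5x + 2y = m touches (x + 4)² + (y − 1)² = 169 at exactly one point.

m = −18 ± 13√29

The line touches the circle iff its distance from (−4, 1) is 13:
|5·(−4) + 2·1 − m| / √29 = 13
|m − (−18)| = 13√29.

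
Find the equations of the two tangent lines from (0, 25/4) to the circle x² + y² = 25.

3x + 4y = 25 and 3x − 4y = −25

A line y − (25/4) = m(x − (0)) is tangent when its distance from (0, 0) is 5:
(0m − (−25/4))² = 25(m² + 1)
16m² − 9 = 0, so m = −3/4 or m = 3/4.
With m = −3/4: 3x + 4y = 25. With m = 3/4: 3x − 4y = −25.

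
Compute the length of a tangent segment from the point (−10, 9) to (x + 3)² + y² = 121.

3

The centre is (−3, 0) and r = 11. The square of the distance from P to the centre is 49 + 81 = 130.
Power of the point: PT² = |PO|² − r² = 9, so PT = 3.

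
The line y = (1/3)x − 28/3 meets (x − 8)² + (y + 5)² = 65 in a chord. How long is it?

5√10

Centre (8, −5), r² = 65. Perpendicular distance d from centre to line = |−5| / √10 = 5/√10.
Half the chord is √(r² − d²) = √(125/2), so the full chord is 5√10.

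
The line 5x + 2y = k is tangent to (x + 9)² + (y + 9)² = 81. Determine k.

For a tangent, require d(centre, line) = r = 9.
|5·(−9) + 2·(−9) − k| / √29 = 9
|k − (−63)| = 9√29.

k = −63 ± 9√29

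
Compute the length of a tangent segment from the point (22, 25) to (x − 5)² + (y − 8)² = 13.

√565

With centre O = (5, 8), |OP|² = 578 and r² = 13.
The tangent meets the radius at right angles, so tangent² = |PO|² − r² = 578 − 13 = 565.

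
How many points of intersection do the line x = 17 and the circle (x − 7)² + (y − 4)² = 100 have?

Substituting the line into the circle gives y² − 8y + 16 = 0.
Δ = 64 − 64 = 0.
A repeated root: the line is tangent.

1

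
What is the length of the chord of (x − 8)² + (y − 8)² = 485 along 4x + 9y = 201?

Express y = (201 − 4x)/9 and substitute into the circle:
97x² − 2328x − 17460 = 0  ⟹  x² − 24x − 180 = 0
x = 30 or x = −6, giving (30, 9) and (−6, 25).
|(30, 9) − (−6, 25)| = √((36)² + (−16)²) = 4√97.

4√97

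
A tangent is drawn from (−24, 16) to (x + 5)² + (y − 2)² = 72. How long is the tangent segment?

With centre O = (−5, 2), |OP|² = 557 and r² = 72.
By the tangent–radius right angle, tangent length = √(|PO|² − r²) = √485.

√485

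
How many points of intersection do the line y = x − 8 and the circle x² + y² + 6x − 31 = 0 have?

0

Substituting the line into the circle gives 2x² − 10x + 33 = 0.
Discriminant = (−10)² − 4·2·(33) = −164 < 0.
No real roots: the line does not meet the circle.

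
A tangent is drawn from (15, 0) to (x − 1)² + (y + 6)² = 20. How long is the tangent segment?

2√53

The centre is (1, −6) and r = 2√5. The square of the distance from P to the centre is 196 + 36 = 232.
By the tangent–radius right angle, tangent length = √(|PO|² − r²) = √212 = 2√53.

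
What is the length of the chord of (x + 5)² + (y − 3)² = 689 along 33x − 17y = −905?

The distance from (−5, 3) to the line is 689/√1378, and r² = 689.
Half the chord is √(r² − d²) = √(689/2), so the full chord is √1378.

√1378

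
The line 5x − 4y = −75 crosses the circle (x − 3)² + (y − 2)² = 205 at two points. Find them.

(−11, 5) and (−3, 15)

From the line, y = (75 + 5x)/4. Substituting:
41x² + 574x + 1353 = 0  ⟹  x² + 14x + 33 = 0
x = −3 or x = −11, giving (−3, 15) and (−11, 5).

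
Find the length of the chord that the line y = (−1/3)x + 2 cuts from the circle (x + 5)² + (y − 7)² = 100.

The distance from (−5, 7) to the line is 10/√10, and r² = 100.
Half the chord is √(r² − d²) = √(90), so the full chord is 6√10.

6√10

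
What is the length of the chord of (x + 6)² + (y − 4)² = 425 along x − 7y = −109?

25√2

The distance from (−6, 4) to the line is 75/√50, and r² = 425.
Chord = 2√(r² − d²) = 2·√(625/2) = 25√2.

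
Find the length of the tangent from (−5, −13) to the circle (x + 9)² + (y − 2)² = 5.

Centre (−9, 2), r² = 5. |PO|² = (4)² + (−15)² = 241.
The tangent meets the radius at right angles, so tangent² = |PO|² − r² = 241 − 5 = 236.

2√59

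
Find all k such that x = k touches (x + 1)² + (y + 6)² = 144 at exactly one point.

The line touches the circle iff its distance from (−1, −6) is 12:
|1·(−1) + 0·(−6) − k| / √1 = 12
|k − (−1)| = 12, so k = 11 or k = −13.

k = −13 or k = 11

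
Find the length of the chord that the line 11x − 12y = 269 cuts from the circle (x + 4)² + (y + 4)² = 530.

Substitute y = (−269 + 11x)/12:
265x² − 3710x − 25175 = 0  ⟹  x² − 14x − 95 = 0
x = 19 or x = −5, giving (19, −5) and (−5, −27).
|(19, −5) − (−5, −27)| = √((24)² + (22)²) = 2√265.

2√265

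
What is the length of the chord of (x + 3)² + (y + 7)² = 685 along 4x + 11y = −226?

4√137

The distance from (−3, −7) to the line is 137/√137, and r² = 685.
Chord = 2√(r² − d²) = 2·√(548) = 4√137.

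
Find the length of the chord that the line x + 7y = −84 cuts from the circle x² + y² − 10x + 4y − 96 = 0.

5√2

Express y = (−84 − x)/7 and substitute into the circle:
50x² − 350x = 0  ⟹  x² − 7x = 0
x = 7 or x = 0, giving (7, −13) and (0, −12).
Chord length = distance between (7, −13) and (0, −12) = √50 = 5√2.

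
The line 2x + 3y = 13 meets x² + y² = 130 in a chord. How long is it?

Express y = (13 − 2x)/3 and substitute into the circle:
13x² − 52x − 1001 = 0  ⟹  x² − 4x − 77 = 0
x = 11 or x = −7, giving (11, −3) and (−7, 9).
|(11, −3) − (−7, 9)| = √((18)² + (−12)²) = 6√13.

6√13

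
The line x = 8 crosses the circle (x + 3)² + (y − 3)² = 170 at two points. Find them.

The line gives x = 8. Substituting into the circle:
y² − 6y − 40 = 0
y = 10 or y = −4, giving (8, 10) and (8, −4).

(8, −4) and (8, 10)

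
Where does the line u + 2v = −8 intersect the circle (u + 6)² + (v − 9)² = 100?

Substitute v = (−8 − u)/2:
5u² + 100u + 420 = 0  ⟹  u² + 20u + 84 = 0
u = −6 or u = −14, giving (−6, −1) and (−14, 3).

(−14, 3) and (−6, −1)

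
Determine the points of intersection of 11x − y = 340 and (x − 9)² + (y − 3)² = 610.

Substitute y = 11x − 340:
122x² − 7564x + 117120 = 0  ⟹  x² − 62x + 960 = 0
x = 32 or x = 30, giving (32, 12) and (30, −10).

(30, −10) and (32, 12)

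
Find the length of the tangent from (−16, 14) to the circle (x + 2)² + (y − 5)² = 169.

The centre is (−2, 5) and r = 13. The square of the distance from P to the centre is 196 + 81 = 277.
Power of the point: PT² = |PO|² − r² = 108, so PT = 6√3.

6√3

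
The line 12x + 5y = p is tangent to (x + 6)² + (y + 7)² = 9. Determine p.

The line touches the circle iff its distance from (−6, −7) is 3:
|12·(−6) + 5·(−7) − p| / √169 = 3
|p − (−107)| = 3·13, so p = −68 or p = −146.

p = −146 or p = −68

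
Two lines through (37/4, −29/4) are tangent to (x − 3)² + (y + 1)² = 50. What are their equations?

7x − y = 72 and x − 7y = 60

Write the tangent as mx − y + (−29/4 − m·(37/4)) = 0 and set its distance from the centre to 5√2:
(−25/4m − (25/4))² = 50(m² + 1)
7m² − 50m + 7 = 0, so m = 7 or m = 1/7.
With m = 7: 7x − y = 72. With m = 1/7: x − 7y = 60.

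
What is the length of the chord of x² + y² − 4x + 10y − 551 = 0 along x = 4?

The distance from (2, −5) to the line is 2, and r² = 580.
Chord = 2√(r² − d²) = 2·√(576) = 48.

48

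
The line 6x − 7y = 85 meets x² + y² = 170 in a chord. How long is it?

From the line, y = (−85 + 6x)/7. Substituting:
85x² − 1020x − 1105 = 0  ⟹  x² − 12x − 13 = 0
x = 13 or x = −1, giving (13, −1) and (−1, −13).
|(13, −1) − (−1, −13)| = √((14)² + (12)²) = 2√85.

2√85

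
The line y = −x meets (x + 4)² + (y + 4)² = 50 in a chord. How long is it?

The distance from (−4, −4) to the line is 8/√2, and r² = 50.
Chord = 2√(r² − d²) = 2·√(18) = 6√2.

6√2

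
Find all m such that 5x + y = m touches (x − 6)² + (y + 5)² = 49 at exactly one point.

m = 25 ± 7√26

Tangency holds when the distance from the centre (6, −5) to the line equals the radius 7:
|5·6 + 1·(−5) − m| / √26 = 7
|m − (25)| = 7√26.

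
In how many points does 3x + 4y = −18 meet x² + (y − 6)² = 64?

0

Substituting the line into the circle gives 25x² + 252x + 740 = 0.
Δ = 63504 − 74000 = −10496.
No real roots: the line does not meet the circle.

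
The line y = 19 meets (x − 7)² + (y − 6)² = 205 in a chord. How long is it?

12

Substitute y = 19:
x² − 14x + 13 = 0
x = 13 or x = 1, giving (13, 19) and (1, 19).
Chord length = distance between (13, 19) and (1, 19) = √144 = 12.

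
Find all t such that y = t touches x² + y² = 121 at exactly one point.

Tangency holds when the distance from the centre (0, 0) to the line equals the radius 11:
|0·0 + 1·0 − t| / √1 = 11
|t| = 11, so t = 11 or t = −11.

t = −11 or t = 11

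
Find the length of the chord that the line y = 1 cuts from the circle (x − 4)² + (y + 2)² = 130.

22

The distance from (4, −2) to the line is 3, and r² = 130.
Chord = 2√(r² − d²) = 2·√(121) = 22.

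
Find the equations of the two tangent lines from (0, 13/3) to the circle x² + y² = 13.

2x − 3y = −13 and 2x + 3y = 13

Let a tangent through (0, 13/3) have slope m. Its distance from (0, 0) must equal √13:
[m·(0) − (−13/3)]² = 13(m² + 1)
9m² − 4 = 0, so m = 2/3 or m = −2/3.
Through (0, 13/3) these give 2x − 3y = −13 and 2x + 3y = 13.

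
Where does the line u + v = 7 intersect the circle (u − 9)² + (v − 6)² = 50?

Substitute v = −u + 7:
2u² − 20u + 32 = 0  ⟹  u² − 10u + 16 = 0
u = 8 or u = 2, giving (8, −1) and (2, 5).

(2, 5) and (8, −1)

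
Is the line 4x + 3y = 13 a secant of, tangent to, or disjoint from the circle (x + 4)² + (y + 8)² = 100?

Substituting the line into the circle gives 25x² − 224x + 613 = 0.
Δ = 50176 − 61300 = −11124.
No real roots: the line does not meet the circle.

disjoint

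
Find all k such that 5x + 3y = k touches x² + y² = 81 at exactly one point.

k = ±9√34

Tangency holds when the distance from the centre (0, 0) to the line equals the radius 9:
|5·0 + 3·0 − k| / √34 = 9
|k| = 9√34.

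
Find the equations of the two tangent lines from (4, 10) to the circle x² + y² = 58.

Let a tangent through (4, 10) have slope m. Its distance from (0, 0) must equal √58:
(−4m − (−10))² = 58(m² + 1)
21m² + 40m − 21 = 0, so m = −7/3 or m = 3/7.
Through (4, 10) these give 7x + 3y = 58 and 3x − 7y = −58.

7x + 3y = 58 and 3x − 7y = −58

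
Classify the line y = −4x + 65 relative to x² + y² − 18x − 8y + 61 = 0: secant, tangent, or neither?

neither

d² = (4·9 + 1·4 − (65))²/17 = 625/17; r² = 36.
Since d² > r², the line lies outside the circle.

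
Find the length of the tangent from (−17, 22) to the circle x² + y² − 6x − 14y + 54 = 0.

3√69

The centre is (3, 7) and r = 2. The square of the distance from P to the centre is 400 + 225 = 625.
The tangent meets the radius at right angles, so tangent² = |PO|² − r² = 625 − 4 = 621.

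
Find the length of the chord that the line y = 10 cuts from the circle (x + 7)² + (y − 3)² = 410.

The distance from (−7, 3) to the line is 7, and r² = 410.
Chord = 2√(r² − d²) = 2·√(361) = 38.

38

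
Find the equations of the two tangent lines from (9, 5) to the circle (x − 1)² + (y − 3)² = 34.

5x − 3y = 30 and 3x + 5y = 52

Let a tangent through (9, 5) have slope m. Its distance from (1, 3) must equal √34:
[m·(−8) − (−2)]² = 34(m² + 1)
15m² − 16m − 15 = 0, so m = 5/3 or m = −3/5.
With m = 5/3: 5x − 3y = 30. With m = −3/5: 3x + 5y = 52.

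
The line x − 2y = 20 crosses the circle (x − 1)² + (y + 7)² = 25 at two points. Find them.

Substitute y = (−20 + x)/2:
5x² − 20x − 60 = 0  ⟹  x² − 4x − 12 = 0
x = 6 or x = −2, giving (6, −7) and (−2, −11).

(−2, −11) and (6, −7)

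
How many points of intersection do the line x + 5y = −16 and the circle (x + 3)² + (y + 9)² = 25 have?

0

Substituting the line into the circle gives 26x² + 92x + 441 = 0.
Discriminant = (92)² − 4·26·(441) = −37400 < 0.
No real roots: the line does not meet the circle.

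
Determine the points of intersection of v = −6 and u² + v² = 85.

Express v = −6 and substitute into the circle:
u² − 49 = 0
u = 7 or u = −7, giving (7, −6) and (−7, −6).

(−7, −6) and (7, −6)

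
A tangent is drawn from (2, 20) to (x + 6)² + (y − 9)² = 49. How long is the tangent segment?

2√34

The centre is (−6, 9) and r = 7. The square of the distance from P to the centre is 64 + 121 = 185.
By the tangent–radius right angle, tangent length = √(|PO|² − r²) = √136 = 2√34.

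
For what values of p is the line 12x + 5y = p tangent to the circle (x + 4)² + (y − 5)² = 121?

p = −166 or p = 120

The line touches the circle iff its distance from (−4, 5) is 11:
|12·(−4) + 5·5 − p| / √169 = 11
|p − (−23)| = 11·13, so p = 120 or p = −166.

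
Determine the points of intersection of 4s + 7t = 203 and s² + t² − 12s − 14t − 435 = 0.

Express t = (203 − 4s)/7 and substitute into the circle:
65s² − 1820s = 0  ⟹  s² − 28s = 0
s = 28 or s = 0, giving (28, 13) and (0, 29).

(0, 29) and (28, 13)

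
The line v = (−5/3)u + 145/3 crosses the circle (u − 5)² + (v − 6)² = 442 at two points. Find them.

(14, 25) and (26, 5)

From the line, v = (145 − 5u)/3. Substituting:
34u² − 1360u + 12376 = 0  ⟹  u² − 40u + 364 = 0
u = 26 or u = 14, giving (26, 5) and (14, 25).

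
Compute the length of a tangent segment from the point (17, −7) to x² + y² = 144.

√194

With centre O = (0, 0), |OP|² = 338 and r² = 144.
Power of the point: PT² = |PO|² − r² = 194, so PT = √194.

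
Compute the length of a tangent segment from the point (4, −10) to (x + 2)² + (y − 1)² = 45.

4√7

The centre is (−2, 1) and r = 3√5. The square of the distance from P to the centre is 36 + 121 = 157.
By the tangent–radius right angle, tangent length = √(|PO|² − r²) = √112 = 4√7.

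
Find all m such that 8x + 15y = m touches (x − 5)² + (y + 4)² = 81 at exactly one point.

m = −173 or m = 133

The line touches the circle iff its distance from (5, −4) is 9:
|8·5 + 15·(−4) − m| / √289 = 9
|m − (−20)| = 9·17, so m = 133 or m = −173.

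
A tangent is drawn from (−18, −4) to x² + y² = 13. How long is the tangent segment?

√327

With centre O = (0, 0), |OP|² = 340 and r² = 13.
By the tangent–radius right angle, tangent length = √(|PO|² − r²) = √327.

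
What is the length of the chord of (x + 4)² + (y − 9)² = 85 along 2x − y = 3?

The distance from (−4, 9) to the line is 20/√5, and r² = 85.
Half the chord is √(r² − d²) = √(5), so the full chord is 2√5.

2√5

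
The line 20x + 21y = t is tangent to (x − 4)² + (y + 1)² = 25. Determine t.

The line touches the circle iff its distance from (4, −1) is 5:
|20·4 + 21·(−1) − t| / √841 = 5
|t − (59)| = 5·29, so t = 204 or t = −86.

t = −86 or t = 204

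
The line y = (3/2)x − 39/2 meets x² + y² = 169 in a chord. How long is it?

4√13

Express y = (−39 + 3x)/2 and substitute into the circle:
13x² − 234x + 845 = 0  ⟹  x² − 18x + 65 = 0
x = 13 or x = 5, giving (13, 0) and (5, −12).
|(13, 0) − (5, −12)| = √((8)² + (12)²) = 4√13.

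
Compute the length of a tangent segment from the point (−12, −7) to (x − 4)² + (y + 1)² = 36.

The centre is (4, −1) and r = 6. The square of the distance from P to the centre is 256 + 36 = 292.
By the tangent–radius right angle, tangent length = √(|PO|² − r²) = √256 = 16.

16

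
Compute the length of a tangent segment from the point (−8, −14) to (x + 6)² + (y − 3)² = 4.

The centre is (−6, 3) and r = 2. The square of the distance from P to the centre is 4 + 289 = 293.
The tangent meets the radius at right angles, so tangent² = |PO|² − r² = 293 − 4 = 289.

17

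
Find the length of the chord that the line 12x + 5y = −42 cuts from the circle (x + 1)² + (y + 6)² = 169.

26

Express y = (−42 − 12x)/5 and substitute into the circle:
169x² + 338x − 4056 = 0  ⟹  x² + 2x − 24 = 0
x = 4 or x = −6, giving (4, −18) and (−6, 6).
Chord length = distance between (4, −18) and (−6, 6) = √676 = 26.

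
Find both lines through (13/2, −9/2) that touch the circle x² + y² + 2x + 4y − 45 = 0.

A line y − (−9/2) = m(x − (13/2)) is tangent when its distance from (−1, −2) is 5√2:
(−15/2m − (5/2))² = 50(m² + 1)
m² + 6m − 7 = 0, so m = 1 or m = −7.
Through (13/2, −9/2) these give x − y = 11 and 7x + y = 41.

x − y = 11 and 7x + y = 41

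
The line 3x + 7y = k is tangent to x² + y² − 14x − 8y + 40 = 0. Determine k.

Tangency holds when the distance from the centre (7, 4) to the line equals the radius 5:
|3·7 + 7·4 − k| / √58 = 5
|k − (49)| = 5√58.

k = 49 ± 5√58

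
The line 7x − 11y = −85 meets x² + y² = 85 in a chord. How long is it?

Express y = (85 + 7x)/11 and substitute into the circle:
170x² + 1190x − 3060 = 0  ⟹  x² + 7x − 18 = 0
x = 2 or x = −9, giving (2, 9) and (−9, 2).
Chord length = distance between (2, 9) and (−9, 2) = √170 = √170.

√170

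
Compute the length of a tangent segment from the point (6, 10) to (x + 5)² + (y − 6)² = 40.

The centre is (−5, 6) and r = 2√10. The square of the distance from P to the centre is 121 + 16 = 137.
By the tangent–radius right angle, tangent length = √(|PO|² − r²) = √97.

√97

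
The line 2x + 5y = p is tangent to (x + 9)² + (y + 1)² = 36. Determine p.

For a tangent, require d(centre, line) = r = 6.
|2·(−9) + 5·(−1) − p| / √29 = 6
|p − (−23)| = 6√29.

p = −23 ± 6√29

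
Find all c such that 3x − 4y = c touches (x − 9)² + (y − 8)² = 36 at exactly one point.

c = −35 or c = 25

For a tangent, require d(centre, line) = r = 6.
|3·9 − 4·8 − c| / √25 = 6
|c − (−5)| = 6·5, so c = 25 or c = −35.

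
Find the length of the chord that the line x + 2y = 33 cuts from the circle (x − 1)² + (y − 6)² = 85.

Express y = (33 − x)/2 and substitute into the circle:
5x² − 50x + 105 = 0  ⟹  x² − 10x + 21 = 0
x = 7 or x = 3, giving (7, 13) and (3, 15).
Chord length = distance between (7, 13) and (3, 15) = √20 = 2√5.

2√5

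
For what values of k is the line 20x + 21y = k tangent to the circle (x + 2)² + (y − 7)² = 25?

For a tangent, require d(centre, line) = r = 5.
|20·(−2) + 21·7 − k| / √841 = 5
|k − (107)| = 5·29, so k = 252 or k = −38.

k = −38 or k = 252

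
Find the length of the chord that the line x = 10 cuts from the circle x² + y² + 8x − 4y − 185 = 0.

The distance from (−4, 2) to the line is 14, and r² = 205.
Half the chord is √(r² − d²) = √(9), so the full chord is 6.

6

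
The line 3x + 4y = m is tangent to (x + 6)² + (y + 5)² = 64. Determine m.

m = −78 or m = 2

Tangency holds when the distance from the centre (−6, −5) to the line equals the radius 8:
|3·(−6) + 4·(−5) − m| / √25 = 8
|m − (−38)| = 8·5, so m = 2 or m = −78.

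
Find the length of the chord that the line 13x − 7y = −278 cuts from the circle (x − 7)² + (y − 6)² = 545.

√218

Centre (7, 6), r² = 545. Perpendicular distance d from centre to line = |327| / √218 = 327/√218.
Chord = 2√(r² − d²) = 2·√(109/2) = √218.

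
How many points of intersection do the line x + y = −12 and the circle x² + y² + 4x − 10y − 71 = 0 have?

Centre (−2, 5), r² = 100. Distance² from centre to line = (15)²/2 = 225/2.
Since d² > r², the line lies outside the circle.

0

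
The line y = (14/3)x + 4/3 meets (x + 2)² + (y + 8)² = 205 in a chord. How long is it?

2√205

Substitute y = (4 + 14x)/3:
205x² + 820x − 1025 = 0  ⟹  x² + 4x − 5 = 0
x = 1 or x = −5, giving (1, 6) and (−5, −22).
|(1, 6) − (−5, −22)| = √((6)² + (28)²) = 2√205.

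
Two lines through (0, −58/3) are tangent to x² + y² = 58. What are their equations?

7x − 3y = 58 and 7x + 3y = −58

Write the tangent as mx − y + (−58/3 − m·(0)) = 0 and set its distance from the centre to √58:
(0m − (58/3))² = 58(m² + 1)
9m² − 49 = 0, so m = 7/3 or m = −7/3.
Through (0, −58/3) these give 7x − 3y = 58 and 7x + 3y = −58.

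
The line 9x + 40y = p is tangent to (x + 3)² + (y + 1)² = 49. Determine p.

The line touches the circle iff its distance from (−3, −1) is 7:
|9·(−3) + 40·(−1) − p| / √1681 = 7
|p − (−67)| = 7·41, so p = 220 or p = −354.

p = −354 or p = 220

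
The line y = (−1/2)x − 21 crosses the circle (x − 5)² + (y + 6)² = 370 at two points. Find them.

Express y = (−42 − x)/2 and substitute into the circle:
5x² + 20x − 480 = 0  ⟹  x² + 4x − 96 = 0
x = 8 or x = −12, giving (8, −25) and (−12, −15).

(−12, −15) and (8, −25)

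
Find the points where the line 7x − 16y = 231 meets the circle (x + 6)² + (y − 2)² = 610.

Express y = (−231 + 7x)/16 and substitute into the circle:
305x² − 610x − 77775 = 0  ⟹  x² − 2x − 255 = 0
x = 17 or x = −15, giving (17, −7) and (−15, −21).

(−15, −21) and (17, −7)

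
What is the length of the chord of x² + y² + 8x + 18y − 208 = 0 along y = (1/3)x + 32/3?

Express y = (32 + x)/3 and substitute into the circle:
10x² + 190x + 880 = 0  ⟹  x² + 19x + 88 = 0
x = −8 or x = −11, giving (−8, 8) and (−11, 7).
|(−8, 8) − (−11, 7)| = √((3)² + (1)²) = √10.

√10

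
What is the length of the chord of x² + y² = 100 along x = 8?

The line gives x = 8. Substituting into the circle:
y² − 36 = 0
y = 6 or y = −6, giving (8, 6) and (8, −6).
Chord length = distance between (8, 6) and (8, −6) = √144 = 12.

12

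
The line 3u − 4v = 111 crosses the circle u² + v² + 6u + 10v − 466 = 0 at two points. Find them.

(1, −27) and (17, −15)

Substitute v = (−111 + 3u)/4:
25u² − 450u + 425 = 0  ⟹  u² − 18u + 17 = 0
u = 17 or u = 1, giving (17, −15) and (1, −27).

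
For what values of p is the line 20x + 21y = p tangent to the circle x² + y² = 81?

p = −261 or p = 261

Tangency holds when the distance from the centre (0, 0) to the line equals the radius 9:
|20·0 + 21·0 − p| / √841 = 9
|p| = 9·29, so p = 261 or p = −261.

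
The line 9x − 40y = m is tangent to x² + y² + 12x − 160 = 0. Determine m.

m = −628 or m = 520

The line touches the circle iff its distance from (−6, 0) is 14:
|9·(−6) − 40·0 − m| / √1681 = 14
|m − (−54)| = 14·41, so m = 520 or m = −628.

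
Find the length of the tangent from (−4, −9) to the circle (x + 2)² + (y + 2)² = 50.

√3

With centre O = (−2, −2), |OP|² = 53 and r² = 50.
By the tangent–radius right angle, tangent length = √(|PO|² − r²) = √3.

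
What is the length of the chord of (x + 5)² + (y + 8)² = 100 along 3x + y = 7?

Express y = −3x + 7 and substitute into the circle:
10x² − 80x + 150 = 0  ⟹  x² − 8x + 15 = 0
x = 5 or x = 3, giving (5, −8) and (3, −2).
Chord length = distance between (5, −8) and (3, −2) = √40 = 2√10.

2√10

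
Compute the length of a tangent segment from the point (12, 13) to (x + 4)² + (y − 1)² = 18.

The centre is (−4, 1) and r = 3√2. The square of the distance from P to the centre is 256 + 144 = 400.
By the tangent–radius right angle, tangent length = √(|PO|² − r²) = √382.

√382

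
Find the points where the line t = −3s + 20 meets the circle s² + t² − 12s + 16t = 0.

From the line, t = −3s + 20. Substituting:
10s² − 180s + 720 = 0  ⟹  s² − 18s + 72 = 0
s = 12 or s = 6, giving (12, −16) and (6, 2).

(6, 2) and (12, −16)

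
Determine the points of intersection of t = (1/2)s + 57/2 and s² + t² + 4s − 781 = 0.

(−25, 16) and (−1, 28)

Express t = (57 + s)/2 and substitute into the circle:
5s² + 130s + 125 = 0  ⟹  s² + 26s + 25 = 0
s = −1 or s = −25, giving (−1, 28) and (−25, 16).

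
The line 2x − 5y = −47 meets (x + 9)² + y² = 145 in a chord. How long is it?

Express y = (47 + 2x)/5 and substitute into the circle:
29x² + 638x + 609 = 0  ⟹  x² + 22x + 21 = 0
x = −1 or x = −21, giving (−1, 9) and (−21, 1).
Chord length = distance between (−1, 9) and (−21, 1) = √464 = 4√29.

4√29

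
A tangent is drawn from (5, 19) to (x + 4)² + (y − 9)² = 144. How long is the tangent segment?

With centre O = (−4, 9), |OP|² = 181 and r² = 144.
Power of the point: PT² = |PO|² − r² = 37, so PT = √37.

√37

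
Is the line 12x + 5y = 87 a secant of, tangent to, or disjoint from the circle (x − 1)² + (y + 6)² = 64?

Substituting the line into the circle gives 169x² − 2858x + 12114 = 0.
Δ = 8168164 − 8189064 = −20900.
No real roots: the line does not meet the circle.

disjoint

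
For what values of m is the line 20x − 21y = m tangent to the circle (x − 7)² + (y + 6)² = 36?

The line touches the circle iff its distance from (7, −6) is 6:
|20·7 − 21·(−6) − m| / √841 = 6
|m − (266)| = 6·29, so m = 440 or m = 92.

m = 92 or m = 440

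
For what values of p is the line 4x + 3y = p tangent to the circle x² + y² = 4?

p = −10 or p = 10

Tangency holds when the distance from the centre (0, 0) to the line equals the radius 2:
|4·0 + 3·0 − p| / √25 = 2
|p| = 2·5, so p = 10 or p = −10.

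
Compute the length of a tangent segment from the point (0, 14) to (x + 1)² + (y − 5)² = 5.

The centre is (−1, 5) and r = √5. The square of the distance from P to the centre is 1 + 81 = 82.
Power of the point: PT² = |PO|² − r² = 77, so PT = √77.

√77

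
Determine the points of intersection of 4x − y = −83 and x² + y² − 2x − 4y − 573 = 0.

(−22, −5) and (−16, 19)

Substitute y = 4x + 83:
17x² + 646x + 5984 = 0  ⟹  x² + 38x + 352 = 0
x = −16 or x = −22, giving (−16, 19) and (−22, −5).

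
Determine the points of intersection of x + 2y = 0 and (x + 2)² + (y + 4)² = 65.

(−6, 3) and (6, −3)

Express y = (−x)/2 and substitute into the circle:
5x² − 180 = 0  ⟹  x² − 36 = 0
x = 6 or x = −6, giving (6, −3) and (−6, 3).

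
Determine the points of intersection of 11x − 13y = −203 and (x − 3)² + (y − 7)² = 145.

Express y = (203 + 11x)/13 and substitute into the circle:
290x² + 1450x − 10440 = 0  ⟹  x² + 5x − 36 = 0
x = 4 or x = −9, giving (4, 19) and (−9, 8).

(−9, 8) and (4, 19)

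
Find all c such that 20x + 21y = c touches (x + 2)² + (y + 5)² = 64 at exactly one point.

c = −377 or c = 87

Tangency holds when the distance from the centre (−2, −5) to the line equals the radius 8:
|20·(−2) + 21·(−5) − c| / √841 = 8
|c − (−145)| = 8·29, so c = 87 or c = −377.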